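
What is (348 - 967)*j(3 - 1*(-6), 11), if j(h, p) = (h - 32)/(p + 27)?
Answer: 14237/38 ≈ 374.66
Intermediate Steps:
j(h, p) = (-32 + h)/(27 + p)
(348 - 967)*j(3 - 1*(-6), 11) = (348 - 967)*((-32 + (3 - 1*(-6)))/(27 + 11)) = -619*(-32 + (3 + 6))/38 = -619*(-32 + 9)/38 = -619*(-23)/38 = -619*(-23/38) = 14237/38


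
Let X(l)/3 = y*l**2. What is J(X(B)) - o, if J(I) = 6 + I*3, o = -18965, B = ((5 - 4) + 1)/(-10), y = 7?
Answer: 474338/25 ≈ 18974.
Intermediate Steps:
B = -1/5 (B = (1 + 1)*(-1/10) = 2*(-1/10) = -1/5 ≈ -0.20000)
X(l) = 21*l**2 (X(l) = 3*(7*l**2) = 21*l**2)
J(I) = 6 + 3*I
J(X(B)) - o = (6 + 3*(21*(-1/5)**2)) - 1*(-18965) = (6 + 3*(21*(1/25))) + 18965 = (6 + 3*(21/25)) + 18965 = (6 + 63/25) + 18965 = 213/25 + 18965 = 474338/25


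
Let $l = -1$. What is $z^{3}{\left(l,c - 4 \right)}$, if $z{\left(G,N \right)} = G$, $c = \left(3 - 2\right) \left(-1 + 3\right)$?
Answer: $-1$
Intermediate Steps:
$c = 2$ ($c = 1 \cdot 2 = 2$)
$z^{3}{\left(l,c - 4 \right)} = \left(-1\right)^{3} = -1$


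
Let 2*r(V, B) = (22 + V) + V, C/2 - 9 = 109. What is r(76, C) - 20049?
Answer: -19962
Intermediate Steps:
C = 236 (C = 18 + 2*109 = 18 + 218 = 236)
r(V, B) = 11 + V (r(V, B) = ((22 + V) + V)/2 = (22 + 2*V)/2 = 11 + V)
r(76, C) - 20049 = (11 + 76) - 20049 = 87 - 20049 = -19962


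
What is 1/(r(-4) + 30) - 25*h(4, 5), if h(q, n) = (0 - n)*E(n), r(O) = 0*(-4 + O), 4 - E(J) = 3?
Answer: 3751/30 ≈ 125.03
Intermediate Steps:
E(J) = 1 (E(J) = 4 - 1*3 = 4 - 3 = 1)
r(O) = 0
h(q, n) = -n (h(q, n) = (0 - n)*1 = -n*1 = -n)
1/(r(-4) + 30) - 25*h(4, 5) = 1/(0 + 30) - (-25)*5 = 1/30 - 25*(-5) = 1/30 + 125 = 3751/30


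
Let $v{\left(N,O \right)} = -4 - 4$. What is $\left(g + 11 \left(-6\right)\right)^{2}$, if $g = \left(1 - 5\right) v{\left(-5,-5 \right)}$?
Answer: $1156$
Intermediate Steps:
$v{\left(N,O \right)} = -8$
$g = 32$ ($g = \left(1 - 5\right) \left(-8\right) = \left(-4\right) \left(-8\right) = 32$)
$\left(g + 11 \left(-6\right)\right)^{2} = \left(32 + 11 \left(-6\right)\right)^{2} = \left(32 - 66\right)^{2} = \left(-34\right)^{2} = 1156$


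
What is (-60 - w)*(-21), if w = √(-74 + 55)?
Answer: 1260 + 21*I*√19 ≈ 1260.0 + 91.537*I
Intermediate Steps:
w = I*√19 (w = √(-19) = I*√19 ≈ 4.3589*I)
(-60 - w)*(-21) = (-60 - I*√19)*(-21) = 1260 + 21*I*√19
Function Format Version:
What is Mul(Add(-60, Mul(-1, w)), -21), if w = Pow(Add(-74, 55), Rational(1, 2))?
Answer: Add(1260, Mul(21, I, Pow(19, Rational(1, 2)))) ≈ Add(1260.0, Mul(91.537, I))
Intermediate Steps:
w = Mul(I, Pow(19, Rational(1, 2))) (w = Pow(-19, Rational(1, 2)) = Mul(I, Pow(19, Rational(1, 2))) ≈ Mul(4.3589, I))
Mul(Add(-60, Mul(-1, w)), -21) = Mul(Add(-60, Mul(-1, Mul(I, Pow(19, Rational(1, 2))))), -21) = Mul(Add(-60, Mul(-1, I, Pow(19, Rational(1, 2)))), -21) = Add(1260, Mul(21, I, Pow(19, Rational(1, 2))))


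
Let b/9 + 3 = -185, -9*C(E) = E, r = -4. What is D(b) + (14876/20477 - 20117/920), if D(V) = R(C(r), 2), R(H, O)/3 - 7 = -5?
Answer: -285216849/18838840 ≈ -15.140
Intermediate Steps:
C(E) = -E/9
b = -1692 (b = -27 + 9*(-185) = -27 - 1665 = -1692)
R(H, O) = 6 (R(H, O) = 21 + 3*(-5) = 21 - 15 = 6)
D(V) = 6
D(b) + (14876/20477 - 20117/920) = 6 + (14876/20477 - 20117/920) = 6 - 398249889/18838840 = -285216849/18838840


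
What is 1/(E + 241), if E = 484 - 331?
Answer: 1/394 ≈ 0.0025381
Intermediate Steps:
E = 153
1/(E + 241) = 1/(153 + 241) = 1/394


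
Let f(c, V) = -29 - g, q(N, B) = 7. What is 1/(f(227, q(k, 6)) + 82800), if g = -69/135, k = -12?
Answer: 45/3724718 ≈ 1.2081e-5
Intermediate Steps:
g = -23/45 (g = -69*1/135 = -23/45 ≈ -0.51111)
f(c, V) = -1282/45 (f(c, V) = -29 - 1*(-23/45) = -29 + 23/45 = -1282/45)
1/(f(227, q(k, 6)) + 82800) = 1/(-1282/45 + 82800) = 1/(3724718/45) = 45/3724718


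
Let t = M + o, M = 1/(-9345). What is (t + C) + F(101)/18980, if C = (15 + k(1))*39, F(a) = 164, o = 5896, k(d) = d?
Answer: 11564415256/1773681 ≈ 6520.0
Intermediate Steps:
M = -1/9345 ≈ -0.00010701
C = 624 (C = (15 + 1)*39 = 16*39 = 624)
t = 55098119/9345 (t = -1/9345 + 5896 = 55098119/9345 ≈ 5896.0)
(t + C) + F(101)/18980 = (55098119/9345 + 624) + 164/18980 = 60929399/9345 + 164*(1/18980) = 60929399/9345 + 41/4745 = 11564415256/1773681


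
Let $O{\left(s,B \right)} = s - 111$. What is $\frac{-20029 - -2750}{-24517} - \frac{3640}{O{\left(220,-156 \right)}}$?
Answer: $- \frac{87358469}{2672353} \approx -32.69$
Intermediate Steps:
$O{\left(s,B \right)} = -111 + s$
$\frac{-20029 - -2750}{-24517} - \frac{3640}{O{\left(220,-156 \right)}} = \frac{-20029 - -2750}{-24517} - \frac{3640}{-111 + 220} = \left(-20029 + 2750\right) \left(- \frac{1}{24517}\right) - \frac{3640}{109} = \left(-17279\right) \left(- \frac{1}{24517}\right) - \frac{3640}{109} = \frac{17279}{24517} - \frac{3640}{109} = - \frac{87358469}{2672353}$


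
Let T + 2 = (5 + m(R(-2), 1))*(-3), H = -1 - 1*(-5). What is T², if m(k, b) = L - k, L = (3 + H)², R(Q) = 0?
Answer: 26896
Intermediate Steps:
H = 4 (H = -1 + 5 = 4)
L = 49 (L = (3 + 4)² = 7² = 49)
m(k, b) = 49 - k
T = -164 (T = -2 + (5 + (49 - 1*0))*(-3) = -2 + (5 + (49 + 0))*(-3) = -2 + (5 + 49)*(-3) = -2 + 54*(-3) = -2 - 162 = -164)
T² = (-164)² = 26896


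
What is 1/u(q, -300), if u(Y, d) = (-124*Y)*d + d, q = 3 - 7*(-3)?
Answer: 1/892500 ≈ 1.1204e-6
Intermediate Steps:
q = 24 (q = 3 + 21 = 24)
u(Y, d) = d - 124*Y*d (u(Y, d) = -124*Y*d + d = d - 124*Y*d)
1/u(q, -300) = 1/(-300*(1 - 124*24)) = 1/(-300*(1 - 2976)) = 1/(-300*(-2975)) = 1/892500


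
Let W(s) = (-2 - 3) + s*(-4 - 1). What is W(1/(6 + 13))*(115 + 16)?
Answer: -13100/19 ≈ -689.47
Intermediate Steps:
W(s) = -5 - 5*s (W(s) = -5 + s*(-5) = -5 - 5*s)
W(1/(6 + 13))*(115 + 16) = (-5 - 5/(6 + 13))*(115 + 16) = (-5 - 5/19)*131 = -100/19*131 = -13100/19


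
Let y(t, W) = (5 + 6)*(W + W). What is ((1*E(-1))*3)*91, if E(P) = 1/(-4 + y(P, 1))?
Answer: 91/6 ≈ 15.167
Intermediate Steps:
y(t, W) = 22*W (y(t, W) = 11*(2*W) = 22*W)
E(P) = 1/18 (E(P) = 1/(-4 + 22*1) = 1/(-4 + 22) = 1/18)
((1*E(-1))*3)*91 = ((1*(1/18))*3)*91 = ((1/18)*3)*91 = (⅙)*91 = 91/6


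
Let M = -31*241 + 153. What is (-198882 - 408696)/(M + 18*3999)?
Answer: -303789/32332 ≈ -9.3959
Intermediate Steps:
M = -7318 (M = -7471 + 153 = -7318)
(-198882 - 408696)/(M + 18*3999) = (-198882 - 408696)/(-7318 + 18*3999) = -607578/(-7318 + 71982) = -607578/64664 = -607578*1/64664 = -303789/32332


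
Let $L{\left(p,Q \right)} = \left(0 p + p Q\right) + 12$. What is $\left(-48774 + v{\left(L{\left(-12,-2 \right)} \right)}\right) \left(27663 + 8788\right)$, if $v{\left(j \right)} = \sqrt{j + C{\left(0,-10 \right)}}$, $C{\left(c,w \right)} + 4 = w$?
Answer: $-1777861074 + 36451 \sqrt{22} \approx -1.7777 \cdot 10^{9}$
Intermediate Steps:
$C{\left(c,w \right)} = -4 + w$
$L{\left(p,Q \right)} = 12 + Q p$ ($L{\left(p,Q \right)} = \left(0 + Q p\right) + 12 = Q p + 12 = 12 + Q p$)
$v{\left(j \right)} = \sqrt{-14 + j}$ ($v{\left(j \right)} = \sqrt{j - 14} = \sqrt{-14 + j}$)
$\left(-48774 + v{\left(L{\left(-12,-2 \right)} \right)}\right) \left(27663 + 8788\right) = \left(-48774 + \sqrt{-14 + \left(12 - -24\right)}\right) \left(27663 + 8788\right) = \left(-48774 + \sqrt{-14 + \left(12 + 24\right)}\right) 36451 = \left(-48774 + \sqrt{-14 + 36}\right) 36451 = \left(-48774 + \sqrt{22}\right) 36451 = -1777861074 + 36451 \sqrt{22}$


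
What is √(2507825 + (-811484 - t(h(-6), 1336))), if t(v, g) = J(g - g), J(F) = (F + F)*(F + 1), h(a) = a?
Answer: √1696341 ≈ 1302.4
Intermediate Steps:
J(F) = 2*F*(1 + F) (J(F) = (2*F)*(1 + F) = 2*F*(1 + F))
t(v, g) = 0 (t(v, g) = 2*(g - g)*(1 + (g - g)) = 2*0*(1 + 0) = 2*0*1 = 0)
√(2507825 + (-811484 - t(h(-6), 1336))) = √(2507825 + (-811484 - 1*0)) = √(2507825 + (-811484 + 0)) = √(2507825 - 811484) = √1696341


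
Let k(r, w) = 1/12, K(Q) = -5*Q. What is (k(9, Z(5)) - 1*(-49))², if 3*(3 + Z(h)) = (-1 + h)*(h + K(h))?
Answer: 346921/144 ≈ 2409.2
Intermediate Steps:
Z(h) = -3 - 4*h*(-1 + h)/3 (Z(h) = -3 + ((-1 + h)*(h - 5*h))/3 = -3 + ((-1 + h)*(-4*h))/3 = -3 + (-4*h*(-1 + h))/3 = -3 - 4*h*(-1 + h)/3)
k(r, w) = 1/12
(k(9, Z(5)) - 1*(-49))² = (1/12 - 1*(-49))² = (1/12 + 49)² = (589/12)² = 346921/144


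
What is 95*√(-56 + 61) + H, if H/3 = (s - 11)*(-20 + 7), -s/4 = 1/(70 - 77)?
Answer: 2847/7 + 95*√5 ≈ 619.14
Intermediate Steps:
s = 4/7 (s = -4/(70 - 77) = -4/(-7) = -4*(-⅐) = 4/7 ≈ 0.57143)
H = 2847/7 (H = 3*((4/7 - 11)*(-20 + 7)) = 3*(-73/7*(-13)) = 3*(949/7) = 2847/7 ≈ 406.71)
95*√(-56 + 61) + H = 95*√(-56 + 61) + 2847/7 = 95*√5 + 2847/7 = 2847/7 + 95*√5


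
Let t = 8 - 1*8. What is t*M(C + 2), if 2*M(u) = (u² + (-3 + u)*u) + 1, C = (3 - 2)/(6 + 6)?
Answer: 0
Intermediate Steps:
C = 1/12 ≈ 0.083333
M(u) = ½ + u²/2 + u*(-3 + u)/2 (M(u) = ((u² + (-3 + u)*u) + 1)/2 = ((u² + u*(-3 + u)) + 1)/2 = (1 + u² + u*(-3 + u))/2 = ½ + u²/2 + u*(-3 + u)/2)
t = 0 (t = 8 - 8 = 0)
t*M(C + 2) = 0*(½ + (1/12 + 2)² - 3*(1/12 + 2)/2) = 0*(½ + (25/12)² - 3/2*25/12) = 0*(½ + 625/144 - 25/8) = 0*(247/144) = 0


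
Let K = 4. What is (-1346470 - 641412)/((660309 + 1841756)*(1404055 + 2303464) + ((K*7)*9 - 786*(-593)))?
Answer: -1987882/9276453993085 ≈ -2.1429e-7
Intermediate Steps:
(-1346470 - 641412)/((660309 + 1841756)*(1404055 + 2303464) + ((K*7)*9 - 786*(-593))) = (-1346470 - 641412)/((660309 + 1841756)*(1404055 + 2303464) + ((4*7)*9 - 786*(-593))) = -1987882/(2502065*3707519 + (28*9 + 466098)) = -1987882/(9276453526735 + (252 + 466098)) = -1987882/(9276453526735 + 466350) = -1987882/9276453993085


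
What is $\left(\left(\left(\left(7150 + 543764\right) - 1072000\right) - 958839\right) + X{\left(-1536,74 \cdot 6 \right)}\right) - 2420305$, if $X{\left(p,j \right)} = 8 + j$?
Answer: $-3899778$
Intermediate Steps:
$\left(\left(\left(\left(7150 + 543764\right) - 1072000\right) - 958839\right) + X{\left(-1536,74 \cdot 6 \right)}\right) - 2420305 = \left(\left(\left(\left(7150 + 543764\right) - 1072000\right) - 958839\right) + \left(8 + 74 \cdot 6\right)\right) - 2420305 = \left(\left(\left(550914 - 1072000\right) - 958839\right) + \left(8 + 444\right)\right) - 2420305 = \left(\left(-521086 - 958839\right) + 452\right) - 2420305 = \left(-1479925 + 452\right) - 2420305 = -1479473 - 2420305 = -3899778$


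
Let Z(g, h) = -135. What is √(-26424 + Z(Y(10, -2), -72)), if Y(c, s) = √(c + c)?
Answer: 3*I*√2951 ≈ 162.97*I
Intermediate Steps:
Y(c, s) = √2*√c (Y(c, s) = √(2*c) = √2*√c)
√(-26424 + Z(Y(10, -2), -72)) = √(-26424 - 135) = √(-26559) = 3*I*√2951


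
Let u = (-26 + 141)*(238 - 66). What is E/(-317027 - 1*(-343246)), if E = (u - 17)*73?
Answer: 1442699/26219 ≈ 55.025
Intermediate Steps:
u = 19780 (u = 115*172 = 19780)
E = 1442699 (E = (19780 - 17)*73 = 19763*73 = 1442699)
E/(-317027 - 1*(-343246)) = 1442699/(-317027 - 1*(-343246)) = 1442699/(-317027 + 343246) = 1442699/26219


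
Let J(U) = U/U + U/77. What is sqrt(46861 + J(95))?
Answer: 9*sqrt(3430273)/77 ≈ 216.48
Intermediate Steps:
J(U) = 1 + U/77 (J(U) = 1 + U*(1/77) = 1 + U/77)
sqrt(46861 + J(95)) = sqrt(46861 + (1 + (1/77)*95)) = sqrt(46861 + (1 + 95/77)) = sqrt(46861 + 172/77) = sqrt(3608469/77) = 9*sqrt(3430273)/77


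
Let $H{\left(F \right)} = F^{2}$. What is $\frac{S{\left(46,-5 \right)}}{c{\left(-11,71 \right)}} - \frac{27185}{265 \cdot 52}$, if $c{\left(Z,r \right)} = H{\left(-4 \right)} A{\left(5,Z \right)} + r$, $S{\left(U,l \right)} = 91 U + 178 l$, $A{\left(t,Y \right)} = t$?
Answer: $\frac{8262789}{416156} \approx 19.855$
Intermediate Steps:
$c{\left(Z,r \right)} = 80 + r$ ($c{\left(Z,r \right)} = \left(-4\right)^{2} \cdot 5 + r = 16 \cdot 5 + r = 80 + r$)
$\frac{S{\left(46,-5 \right)}}{c{\left(-11,71 \right)}} - \frac{27185}{265 \cdot 52} = \frac{91 \cdot 46 + 178 \left(-5\right)}{80 + 71} - \frac{27185}{265 \cdot 52} = \frac{4186 - 890}{151} - \frac{27185}{13780} = 3296 \cdot \frac{1}{151} - \frac{5437}{2756} = \frac{3296}{151} - \frac{5437}{2756} = \frac{8262789}{416156}$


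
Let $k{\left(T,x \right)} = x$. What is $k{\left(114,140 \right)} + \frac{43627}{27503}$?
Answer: $\frac{3894047}{27503} \approx 141.59$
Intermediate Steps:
$k{\left(114,140 \right)} + \frac{43627}{27503} = 140 + \frac{43627}{27503} = \frac{3894047}{27503}$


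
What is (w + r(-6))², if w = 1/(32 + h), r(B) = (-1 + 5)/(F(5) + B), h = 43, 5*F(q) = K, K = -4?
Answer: 537289/1625625 ≈ 0.33051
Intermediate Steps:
F(q) = -⅘ (F(q) = (⅕)*(-4) = -⅘)
r(B) = 4/(-⅘ + B) (r(B) = (-1 + 5)/(-⅘ + B) = 4/(-⅘ + B))
w = 1/75 (w = 1/(32 + 43) = 1/75 ≈ 0.013333)
(w + r(-6))² = (1/75 + 20/(-4 + 5*(-6)))² = (1/75 + 20/(-4 - 30))² = (1/75 + 20/(-34))² = (1/75 + 20*(-1/34))² = (1/75 - 10/17)² = (-733/1275)² = 537289/1625625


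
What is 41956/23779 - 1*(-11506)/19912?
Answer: 554514523/236743724 ≈ 2.3423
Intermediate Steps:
41956/23779 - 1*(-11506)/19912 = 41956*(1/23779) + 11506*(1/19912) = 41956/23779 + 5753/9956 = 554514523/236743724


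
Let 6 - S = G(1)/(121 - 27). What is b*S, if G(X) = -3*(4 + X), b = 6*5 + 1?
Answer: 17949/94 ≈ 190.95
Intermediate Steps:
b = 31 (b = 30 + 1 = 31)
G(X) = -12 - 3*X
S = 579/94 (S = 6 - (-12 - 3*1)/(121 - 27) = 6 - (-12 - 3)/94 = 6 - (-15)/94 = 6 - 1*(-15/94) = 6 + 15/94 = 579/94 ≈ 6.1596)
b*S = 31*(579/94) = 17949/94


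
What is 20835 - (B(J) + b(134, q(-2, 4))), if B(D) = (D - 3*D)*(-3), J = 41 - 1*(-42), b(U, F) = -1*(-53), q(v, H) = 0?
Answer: 20284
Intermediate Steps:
b(U, F) = 53
J = 83 (J = 41 + 42 = 83)
B(D) = 6*D (B(D) = -2*D*(-3) = 6*D)
20835 - (B(J) + b(134, q(-2, 4))) = 20835 - (6*83 + 53) = 20835 - (498 + 53) = 20835 - 1*551 = 20835 - 551 = 20284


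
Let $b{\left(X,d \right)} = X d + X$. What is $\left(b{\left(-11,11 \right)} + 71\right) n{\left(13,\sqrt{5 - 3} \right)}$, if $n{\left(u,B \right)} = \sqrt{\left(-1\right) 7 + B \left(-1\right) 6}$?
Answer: $- 61 i \sqrt{7 + 6 \sqrt{2}} \approx - 240.04 i$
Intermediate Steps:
$b{\left(X,d \right)} = X + X d$
$n{\left(u,B \right)} = \sqrt{-7 - 6 B}$ ($n{\left(u,B \right)} = \sqrt{-7 + - B 6} = \sqrt{-7 - 6 B}$)
$\left(b{\left(-11,11 \right)} + 71\right) n{\left(13,\sqrt{5 - 3} \right)} = \left(- 11 \left(1 + 11\right) + 71\right) \sqrt{-7 - 6 \sqrt{5 - 3}} = \left(\left(-11\right) 12 + 71\right) \sqrt{-7 - 6 \sqrt{2}} = \left(-132 + 71\right) \sqrt{-7 - 6 \sqrt{2}} = - 61 \sqrt{-7 - 6 \sqrt{2}}$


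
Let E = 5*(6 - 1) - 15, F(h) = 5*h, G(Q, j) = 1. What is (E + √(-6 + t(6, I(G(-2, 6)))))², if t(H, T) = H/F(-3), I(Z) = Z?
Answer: 468/5 + 16*I*√10 ≈ 93.6 + 50.596*I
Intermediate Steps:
t(H, T) = -H/15 (t(H, T) = H/((5*(-3))) = H/(-15) = H*(-1/15) = -H/15)
E = 10 (E = 5*5 - 15 = 25 - 15 = 10)
(E + √(-6 + t(6, I(G(-2, 6)))))² = (10 + √(-6 - 1/15*6))² = (10 + √(-6 - ⅖))² = (10 + √(-32/5))² = (10 + 4*I*√10/5)²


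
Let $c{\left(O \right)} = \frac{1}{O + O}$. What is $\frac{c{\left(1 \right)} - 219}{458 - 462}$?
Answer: $\frac{437}{8} \approx 54.625$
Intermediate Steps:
$c{\left(O \right)} = \frac{1}{2 O}$
$\frac{c{\left(1 \right)} - 219}{458 - 462} = \frac{\frac{1}{2 \cdot 1} - 219}{458 - 462} = \frac{\frac{1}{2} \cdot 1 - 219}{-4} = \left(\frac{1}{2} - 219\right) \left(- \frac{1}{4}\right) = \left(- \frac{437}{2}\right) \left(- \frac{1}{4}\right) = \frac{437}{8}$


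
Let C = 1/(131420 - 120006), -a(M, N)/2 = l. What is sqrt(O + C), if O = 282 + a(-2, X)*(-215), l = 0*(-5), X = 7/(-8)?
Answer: sqrt(36738801086)/11414 ≈ 16.793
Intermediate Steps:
X = -7/8 (X = 7*(-1/8) = -7/8 ≈ -0.87500)
l = 0
a(M, N) = 0 (a(M, N) = -2*0 = 0)
C = 1/11414 ≈ 8.7612e-5
O = 282 (O = 282 + 0*(-215) = 282 + 0 = 282)
sqrt(O + C) = sqrt(282 + 1/11414) = sqrt(3218749/11414) = sqrt(36738801086)/11414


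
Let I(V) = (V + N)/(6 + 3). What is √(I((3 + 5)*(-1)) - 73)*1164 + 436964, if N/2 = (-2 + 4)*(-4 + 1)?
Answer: 436964 + 388*I*√677 ≈ 4.3696e+5 + 10095.0*I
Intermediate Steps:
N = -12 (N = 2*((-2 + 4)*(-4 + 1)) = 2*(2*(-3)) = 2*(-6) = -12)
I(V) = -4/3 + V/9 (I(V) = (V - 12)/(6 + 3) = (-12 + V)/9 = (-12 + V)*(⅑) = -4/3 + V/9)
√(I((3 + 5)*(-1)) - 73)*1164 + 436964 = √((-4/3 + ((3 + 5)*(-1))/9) - 73)*1164 + 436964 = √((-4/3 + (8*(-1))/9) - 73)*1164 + 436964 = √((-4/3 + (⅑)*(-8)) - 73)*1164 + 436964 = √((-4/3 - 8/9) - 73)*1164 + 436964 = √(-20/9 - 73)*1164 + 436964 = √(-677/9)*1164 + 436964 = (I*√677/3)*1164 + 436964 = 388*I*√677 + 436964 = 436964 + 388*I*√677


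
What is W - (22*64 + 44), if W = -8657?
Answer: -10109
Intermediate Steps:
W - (22*64 + 44) = -8657 - (22*64 + 44) = -8657 - (1408 + 44) = -8657 - 1*1452 = -8657 - 1452 = -10109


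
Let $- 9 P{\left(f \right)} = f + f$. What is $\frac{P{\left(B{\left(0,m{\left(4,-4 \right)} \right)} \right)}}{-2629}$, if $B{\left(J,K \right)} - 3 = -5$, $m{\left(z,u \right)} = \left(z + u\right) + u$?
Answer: $- \frac{4}{23661} \approx -0.00016905$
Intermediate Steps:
$m{\left(z,u \right)} = z + 2 u$ ($m{\left(z,u \right)} = \left(u + z\right) + u = z + 2 u$)
$B{\left(J,K \right)} = -2$ ($B{\left(J,K \right)} = 3 - 5 = -2$)
$P{\left(f \right)} = - \frac{2 f}{9}$ ($P{\left(f \right)} = - \frac{f + f}{9} = - \frac{2 f}{9}$)
$\frac{P{\left(B{\left(0,m{\left(4,-4 \right)} \right)} \right)}}{-2629} = \frac{\left(- \frac{2}{9}\right) \left(-2\right)}{-2629} = \frac{4}{9} \left(- \frac{1}{2629}\right) = - \frac{4}{23661}$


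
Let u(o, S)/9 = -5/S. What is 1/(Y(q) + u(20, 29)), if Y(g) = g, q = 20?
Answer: 29/535 ≈ 0.054206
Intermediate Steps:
u(o, S) = -45/S (u(o, S) = 9*(-5/S) = -45/S)
1/(Y(q) + u(20, 29)) = 1/(20 - 45/29) = 1/(535/29) = 29/535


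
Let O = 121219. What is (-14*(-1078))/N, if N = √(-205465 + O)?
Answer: -7546*I*√84246/42123 ≈ -51.996*I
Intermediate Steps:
N = I*√84246 (N = √(-205465 + 121219) = √(-84246) = I*√84246 ≈ 290.25*I)
(-14*(-1078))/N = (-14*(-1078))/((I*√84246)) = 15092*(-I*√84246/84246) = -7546*I*√84246/42123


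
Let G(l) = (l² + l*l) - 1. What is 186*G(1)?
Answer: 186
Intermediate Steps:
G(l) = -1 + 2*l² (G(l) = (l² + l²) - 1 = 2*l² - 1 = -1 + 2*l²)
186*G(1) = 186*(-1 + 2*1²) = 186*(-1 + 2*1) = 186*(-1 + 2) = 186*1 = 186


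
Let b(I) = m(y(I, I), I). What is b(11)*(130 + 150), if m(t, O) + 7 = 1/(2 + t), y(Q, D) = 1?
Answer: -5600/3 ≈ -1866.7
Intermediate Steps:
m(t, O) = -7 + 1/(2 + t)
b(I) = -20/3 (b(I) = (-13 - 7*1)/(2 + 1) = (-13 - 7)/3 = (1/3)*(-20) = -20/3)
b(11)*(130 + 150) = -20*(130 + 150)/3 = -20/3*280 = -5600/3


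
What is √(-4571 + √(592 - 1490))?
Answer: √(-4571 + I*√898) ≈ 0.2216 + 67.609*I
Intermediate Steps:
√(-4571 + √(592 - 1490)) = √(-4571 + √(-898)) = √(-4571 + I*√898)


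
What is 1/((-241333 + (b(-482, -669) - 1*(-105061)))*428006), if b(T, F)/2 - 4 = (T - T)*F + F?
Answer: -1/58894481612 ≈ -1.6980e-11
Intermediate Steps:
b(T, F) = 8 + 2*F (b(T, F) = 8 + 2*((T - T)*F + F) = 8 + 2*(0*F + F) = 8 + 2*(0 + F) = 8 + 2*F)
1/((-241333 + (b(-482, -669) - 1*(-105061)))*428006) = 1/((-241333 + ((8 + 2*(-669)) - 1*(-105061)))*428006) = (1/428006)/(-241333 + ((8 - 1338) + 105061)) = (1/428006)/(-241333 + (-1330 + 105061)) = (1/428006)/(-241333 + 103731) = (1/428006)/(-137602) = -1/137602*1/428006 = -1/58894481612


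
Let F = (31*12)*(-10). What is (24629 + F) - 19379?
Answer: 1530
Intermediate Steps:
F = -3720 (F = 372*(-10) = -3720)
(24629 + F) - 19379 = (24629 - 3720) - 19379 = 20909 - 19379 = 1530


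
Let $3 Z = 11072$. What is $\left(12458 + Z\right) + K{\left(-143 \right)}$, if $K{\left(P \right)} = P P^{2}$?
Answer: $- \frac{8724175}{3} \approx -2.9081 \cdot 10^{6}$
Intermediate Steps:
$Z = \frac{11072}{3}$ ($Z = \frac{1}{3} \cdot 11072 = \frac{11072}{3} \approx 3690.7$)
$K{\left(P \right)} = P^{3}$
$\left(12458 + Z\right) + K{\left(-143 \right)} = \left(12458 + \frac{11072}{3}\right) + \left(-143\right)^{3} = \frac{48446}{3} - 2924207 = - \frac{8724175}{3}$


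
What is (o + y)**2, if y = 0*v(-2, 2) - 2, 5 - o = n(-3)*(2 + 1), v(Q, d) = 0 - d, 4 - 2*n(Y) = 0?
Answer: 9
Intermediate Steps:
n(Y) = 2 (n(Y) = 2 - 1/2*0 = 2 + 0 = 2)
v(Q, d) = -d
o = -1 (o = 5 - 2*(2 + 1) = 5 - 2*3 = 5 - 1*6 = 5 - 6 = -1)
y = -2 (y = 0*(-1*2) - 2 = 0*(-2) - 2 = 0 - 2 = -2)
(o + y)**2 = (-1 - 2)**2 = (-3)**2 = 9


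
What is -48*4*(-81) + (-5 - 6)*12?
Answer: 15420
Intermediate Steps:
-48*4*(-81) + (-5 - 6)*12 = -192*(-81) - 11*12 = 15552 - 132 = 15420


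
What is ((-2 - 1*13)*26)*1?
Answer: -390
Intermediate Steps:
((-2 - 1*13)*26)*1 = ((-2 - 13)*26)*1 = -15*26*1 = -390*1 = -390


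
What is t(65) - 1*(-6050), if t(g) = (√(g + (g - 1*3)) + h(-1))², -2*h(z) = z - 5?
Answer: 6186 + 6*√127 ≈ 6253.6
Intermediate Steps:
h(z) = 5/2 - z/2 (h(z) = -(z - 5)/2 = -(-5 + z)/2 = 5/2 - z/2)
t(g) = (3 + √(-3 + 2*g))² (t(g) = (√(g + (g - 1*3)) + (5/2 - ½*(-1)))² = (√(g + (g - 3)) + (5/2 + ½))² = (√(g + (-3 + g)) + 3)² = (√(-3 + 2*g) + 3)² = (3 + √(-3 + 2*g))²)
t(65) - 1*(-6050) = (3 + √(-3 + 2*65))² - 1*(-6050) = (3 + √(-3 + 130))² + 6050 = (3 + √127)² + 6050 = 6050 + (3 + √127)²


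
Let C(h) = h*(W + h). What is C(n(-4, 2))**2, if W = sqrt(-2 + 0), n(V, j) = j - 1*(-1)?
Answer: 63 + 54*I*sqrt(2) ≈ 63.0 + 76.368*I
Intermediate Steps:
n(V, j) = 1 + j (n(V, j) = j + 1 = 1 + j)
W = I*sqrt(2) (W = sqrt(-2) = I*sqrt(2) ≈ 1.4142*I)
C(h) = h*(h + I*sqrt(2)) (C(h) = h*(I*sqrt(2) + h) = h*(h + I*sqrt(2)))
C(n(-4, 2))**2 = ((1 + 2)*((1 + 2) + I*sqrt(2)))**2 = (3*(3 + I*sqrt(2)))**2 = (9 + 3*I*sqrt(2))**2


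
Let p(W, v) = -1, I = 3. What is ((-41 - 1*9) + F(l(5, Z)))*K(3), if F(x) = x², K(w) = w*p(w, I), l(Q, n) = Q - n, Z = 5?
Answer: 150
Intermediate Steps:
K(w) = -w (K(w) = w*(-1) = -w)
((-41 - 1*9) + F(l(5, Z)))*K(3) = ((-41 - 1*9) + (5 - 1*5)²)*(-1*3) = ((-41 - 9) + (5 - 5)²)*(-3) = (-50 + 0²)*(-3) = (-50 + 0)*(-3) = -50*(-3) = 150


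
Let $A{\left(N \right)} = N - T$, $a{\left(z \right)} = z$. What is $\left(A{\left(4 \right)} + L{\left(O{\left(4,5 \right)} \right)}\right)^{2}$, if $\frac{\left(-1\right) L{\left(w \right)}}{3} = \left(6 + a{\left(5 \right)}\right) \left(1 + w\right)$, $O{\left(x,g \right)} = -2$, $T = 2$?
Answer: $1225$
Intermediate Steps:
$L{\left(w \right)} = -33 - 33 w$ ($L{\left(w \right)} = - 3 \left(6 + 5\right) \left(1 + w\right) = - 3 \cdot 11 \left(1 + w\right) = - 3 \left(11 + 11 w\right) = -33 - 33 w$)
$A{\left(N \right)} = -2 + N$ ($A{\left(N \right)} = N - 2 = -2 + N$)
$\left(A{\left(4 \right)} + L{\left(O{\left(4,5 \right)} \right)}\right)^{2} = \left(\left(-2 + 4\right) - -33\right)^{2} = \left(2 + \left(-33 + 66\right)\right)^{2} = \left(2 + 33\right)^{2} = 35^{2} = 1225$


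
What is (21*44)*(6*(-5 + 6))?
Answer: 5544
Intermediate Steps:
(21*44)*(6*(-5 + 6)) = 924*(6*1) = 924*6 = 5544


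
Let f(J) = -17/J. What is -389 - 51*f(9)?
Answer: -878/3 ≈ -292.67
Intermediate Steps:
-389 - 51*f(9) = -389 - (-867)/9 = -389 - 51*(-17/9) = -389 + 289/3 = -878/3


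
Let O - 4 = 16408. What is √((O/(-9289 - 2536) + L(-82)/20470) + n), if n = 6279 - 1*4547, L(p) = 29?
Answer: √1340826813008654/880210 ≈ 41.601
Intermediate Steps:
O = 16412 (O = 4 + 16408 = 16412)
n = 1732 (n = 6279 - 4547 = 1732)
√((O/(-9289 - 2536) + L(-82)/20470) + n) = √((16412/(-9289 - 2536) + 29/20470) + 1732) = √((16412/(-11825) + 29*(1/20470)) + 1732) = √((16412*(-1/11825) + 29/20470) + 1732) = √((-1492/1075 + 29/20470) + 1732) = √(-6102013/4401050 + 1732) = √(7616516587/4401050) = √1340826813008654/880210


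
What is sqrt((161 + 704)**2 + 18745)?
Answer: sqrt(766970) ≈ 875.77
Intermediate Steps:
sqrt((161 + 704)**2 + 18745) = sqrt(865**2 + 18745) = sqrt(748225 + 18745) = sqrt(766970)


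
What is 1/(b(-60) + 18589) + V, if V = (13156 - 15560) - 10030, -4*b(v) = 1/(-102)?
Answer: -94303347434/7584313 ≈ -12434.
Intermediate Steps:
b(v) = 1/408 (b(v) = -1/4/(-102) = -1/4*(-1/102) = 1/408)
V = -12434 (V = -2404 - 10030 = -12434)
1/(b(-60) + 18589) + V = 1/(1/408 + 18589) - 12434 = 1/(7584313/408) - 12434 = 408/7584313 - 12434 = -94303347434/7584313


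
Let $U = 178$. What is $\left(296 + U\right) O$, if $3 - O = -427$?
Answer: $203820$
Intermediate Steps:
$O = 430$ ($O = 3 - -427 = 3 + 427 = 430$)
$\left(296 + U\right) O = \left(296 + 178\right) 430 = 474 \cdot 430 = 203820$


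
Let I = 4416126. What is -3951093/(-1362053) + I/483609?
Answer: 377418181015/31366718537 ≈ 12.032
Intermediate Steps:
-3951093/(-1362053) + I/483609 = -3951093/(-1362053) + 4416126/483609 = -3951093*(-1/1362053) + 4416126*(1/483609) = 3951093/1362053 + 1472042/161203 = 377418181015/31366718537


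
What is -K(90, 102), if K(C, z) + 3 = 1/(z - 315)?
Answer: 640/213 ≈ 3.0047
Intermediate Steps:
K(C, z) = -3 + 1/(-315 + z) (K(C, z) = -3 + 1/(z - 315) = -3 + 1/(-315 + z))
-K(90, 102) = -(946 - 3*102)/(-315 + 102) = -(946 - 306)/(-213) = -(-1)*640/213 = -1*(-640/213) = 640/213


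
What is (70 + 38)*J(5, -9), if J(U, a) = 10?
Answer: 1080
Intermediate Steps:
(70 + 38)*J(5, -9) = (70 + 38)*10 = 108*10 = 1080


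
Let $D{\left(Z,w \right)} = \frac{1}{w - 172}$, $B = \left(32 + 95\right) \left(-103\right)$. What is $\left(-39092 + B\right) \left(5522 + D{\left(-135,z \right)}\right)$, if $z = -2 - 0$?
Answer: $- \frac{16709742357}{58} \approx -2.881 \cdot 10^{8}$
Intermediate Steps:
$z = -2$ ($z = -2 + 0 = -2$)
$B = -13081$ ($B = 127 \left(-103\right) = -13081$)
$D{\left(Z,w \right)} = \frac{1}{-172 + w}$
$\left(-39092 + B\right) \left(5522 + D{\left(-135,z \right)}\right) = \left(-39092 - 13081\right) \left(5522 + \frac{1}{-172 - 2}\right) = - 52173 \left(5522 + \frac{1}{-174}\right) = - 52173 \left(5522 - \frac{1}{174}\right) = \left(-52173\right) \frac{960827}{174} = - \frac{16709742357}{58}$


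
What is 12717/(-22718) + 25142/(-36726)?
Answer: -519110249/417170634 ≈ -1.2444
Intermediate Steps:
12717/(-22718) + 25142/(-36726) = 12717*(-1/22718) + 25142*(-1/36726) = -12717/22718 - 12571/18363 = -519110249/417170634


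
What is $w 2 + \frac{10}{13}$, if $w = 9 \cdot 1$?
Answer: $\frac{244}{13} \approx 18.769$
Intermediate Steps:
$w = 9$
$w 2 + \frac{10}{13} = 9 \cdot 2 + \frac{10}{13} = 18 + 10 \cdot \frac{1}{13} = 18 + \frac{10}{13} = \frac{244}{13}$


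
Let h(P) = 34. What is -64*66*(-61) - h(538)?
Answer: 257630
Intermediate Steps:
-64*66*(-61) - h(538) = -64*66*(-61) - 1*34 = -4224*(-61) - 34 = 257664 - 34 = 257630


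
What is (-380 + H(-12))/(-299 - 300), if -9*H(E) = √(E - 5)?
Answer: 380/599 + I*√17/5391 ≈ 0.63439 + 0.00076481*I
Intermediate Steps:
H(E) = -√(-5 + E)/9 (H(E) = -√(E - 5)/9 = -√(-5 + E)/9)
(-380 + H(-12))/(-299 - 300) = (-380 - √(-5 - 12)/9)/(-299 - 300) = (-380 - I*√17/9)/(-599) = (-380 - I*√17/9)*(-1/599) = 380/599 + I*√17/5391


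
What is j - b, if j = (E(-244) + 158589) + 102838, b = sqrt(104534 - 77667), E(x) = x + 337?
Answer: 261520 - sqrt(26867) ≈ 2.6136e+5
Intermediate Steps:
E(x) = 337 + x
b = sqrt(26867) ≈ 163.91
j = 261520 (j = ((337 - 244) + 158589) + 102838 = (93 + 158589) + 102838 = 158682 + 102838 = 261520)
j - b = 261520 - sqrt(26867)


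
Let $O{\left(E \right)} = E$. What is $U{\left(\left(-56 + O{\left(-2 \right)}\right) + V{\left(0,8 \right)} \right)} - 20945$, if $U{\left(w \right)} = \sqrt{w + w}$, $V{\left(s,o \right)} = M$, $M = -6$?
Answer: $-20945 + 8 i \sqrt{2} \approx -20945.0 + 11.314 i$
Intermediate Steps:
$V{\left(s,o \right)} = -6$
$U{\left(w \right)} = \sqrt{2} \sqrt{w}$ ($U{\left(w \right)} = \sqrt{2 w} = \sqrt{2} \sqrt{w}$)
$U{\left(\left(-56 + O{\left(-2 \right)}\right) + V{\left(0,8 \right)} \right)} - 20945 = \sqrt{2} \sqrt{\left(-56 - 2\right) - 6} - 20945 = \sqrt{2} \sqrt{-58 - 6} - 20945 = \sqrt{2} \sqrt{-64} - 20945 = \sqrt{2} \cdot 8 i - 20945 = 8 i \sqrt{2} - 20945 = -20945 + 8 i \sqrt{2}$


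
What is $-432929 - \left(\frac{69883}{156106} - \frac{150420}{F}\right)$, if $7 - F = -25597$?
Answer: $- \frac{432592172403027}{999234506} \approx -4.3292 \cdot 10^{5}$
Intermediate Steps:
$F = 25604$ ($F = 7 - -25597 = 7 + 25597 = 25604$)
$-432929 - \left(\frac{69883}{156106} - \frac{150420}{F}\right) = -432929 - \left(\frac{69883}{156106} - \frac{150420}{25604}\right) = -432929 - \left(69883 \cdot \frac{1}{156106} - \frac{37605}{6401}\right) = -432929 - \left(\frac{69883}{156106} - \frac{37605}{6401}\right) = -432929 - - \frac{5423045047}{999234506} = -432929 + \frac{5423045047}{999234506} = - \frac{432592172403027}{999234506}$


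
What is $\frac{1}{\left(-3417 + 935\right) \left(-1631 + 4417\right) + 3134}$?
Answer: $- \frac{1}{6911718} \approx -1.4468 \cdot 10^{-7}$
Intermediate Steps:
$\frac{1}{\left(-3417 + 935\right) \left(-1631 + 4417\right) + 3134} = \frac{1}{\left(-2482\right) 2786 + 3134} = \frac{1}{-6914852 + 3134} = \frac{1}{-6911718} = - \frac{1}{6911718}$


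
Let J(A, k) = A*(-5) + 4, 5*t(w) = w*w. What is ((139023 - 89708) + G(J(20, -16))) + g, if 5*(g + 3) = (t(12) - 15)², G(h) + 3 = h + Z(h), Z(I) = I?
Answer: 6144386/125 ≈ 49155.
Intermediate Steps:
t(w) = w²/5 (t(w) = (w*w)/5 = w²/5)
J(A, k) = 4 - 5*A (J(A, k) = -5*A + 4 = 4 - 5*A)
G(h) = -3 + 2*h (G(h) = -3 + (h + h) = -3 + 2*h)
g = 4386/125 (g = -3 + ((⅕)*12² - 15)²/5 = -3 + ((⅕)*144 - 15)²/5 = -3 + (144/5 - 15)²/5 = -3 + (69/5)²/5 = -3 + (⅕)*(4761/25) = -3 + 4761/125 = 4386/125 ≈ 35.088)
((139023 - 89708) + G(J(20, -16))) + g = ((139023 - 89708) + (-3 + 2*(4 - 5*20))) + 4386/125 = (49315 + (-3 + 2*(4 - 100))) + 4386/125 = (49315 + (-3 + 2*(-96))) + 4386/125 = (49315 + (-3 - 192)) + 4386/125 = (49315 - 195) + 4386/125 = 49120 + 4386/125 = 6144386/125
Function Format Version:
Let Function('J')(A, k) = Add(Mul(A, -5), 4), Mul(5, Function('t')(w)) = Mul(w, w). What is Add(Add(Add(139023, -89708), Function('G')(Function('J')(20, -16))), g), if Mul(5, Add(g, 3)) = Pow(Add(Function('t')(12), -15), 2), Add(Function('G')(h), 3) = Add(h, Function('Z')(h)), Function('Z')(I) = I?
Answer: Rational(6144386, 125) ≈ 49155.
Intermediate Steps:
Function('t')(w) = Mul(Rational(1, 5), Pow(w, 2)) (Function('t')(w) = Mul(Rational(1, 5), Mul(w, w)) = Mul(Rational(1, 5), Pow(w, 2)))
Function('J')(A, k) = Add(4, Mul(-5, A)) (Function('J')(A, k) = Add(Mul(-5, A), 4) = Add(4, Mul(-5, A)))
Function('G')(h) = Add(-3, Mul(2, h)) (Function('G')(h) = Add(-3, Add(h, h)) = Add(-3, Mul(2, h)))
g = Rational(4386, 125) (g = Add(-3, Mul(Rational(1, 5), Pow(Add(Mul(Rational(1, 5), Pow(12, 2)), -15), 2))) = Add(-3, Mul(Rational(1, 5), Pow(Add(Mul(Rational(1, 5), 144), -15), 2))) = Add(-3, Mul(Rational(1, 5), Pow(Add(Rational(144, 5), -15), 2))) = Add(-3, Mul(Rational(1, 5), Pow(Rational(69, 5), 2))) = Add(-3, Mul(Rational(1, 5), Rational(4761, 25))) = Add(-3, Rational(4761, 125)) = Rational(4386, 125) ≈ 35.088)
Add(Add(Add(139023, -89708), Function('G')(Function('J')(20, -16))), g) = Add(Add(Add(139023, -89708), Add(-3, Mul(2, Add(4, Mul(-5, 20))))), Rational(4386, 125)) = Add(Add(49315, Add(-3, Mul(2, Add(4, -100)))), Rational(4386, 125)) = Add(Add(49315, Add(-3, Mul(2, -96))), Rational(4386, 125)) = Add(Add(49315, Add(-3, -192)), Rational(4386, 125)) = Add(Add(49315, -195), Rational(4386, 125)) = Add(49120, Rational(4386, 125)) = Rational(6144386, 125)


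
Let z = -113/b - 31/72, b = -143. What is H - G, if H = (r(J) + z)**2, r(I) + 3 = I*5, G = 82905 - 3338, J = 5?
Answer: -8381709036047/106007616 ≈ -79067.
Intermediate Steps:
z = 3703/10296 (z = -113/(-143) - 31/72 = -113*(-1/143) - 31*1/72 = 113/143 - 31/72 = 3703/10296 ≈ 0.35965)
G = 79567
r(I) = -3 + 5*I (r(I) = -3 + I*5 = -3 + 5*I)
H = 52998946225/106007616 (H = ((-3 + 5*5) + 3703/10296)**2 = ((-3 + 25) + 3703/10296)**2 = (22 + 3703/10296)**2 = (230215/10296)**2 = 52998946225/106007616 ≈ 499.95)
H - G = 52998946225/106007616 - 1*79567 = 52998946225/106007616 - 79567 = -8381709036047/106007616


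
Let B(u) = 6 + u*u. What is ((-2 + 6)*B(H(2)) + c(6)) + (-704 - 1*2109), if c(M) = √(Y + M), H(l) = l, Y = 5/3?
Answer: -2773 + √69/3 ≈ -2770.2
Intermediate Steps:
Y = 5/3 (Y = 5*(⅓) = 5/3 ≈ 1.6667)
B(u) = 6 + u²
c(M) = √(5/3 + M)
((-2 + 6)*B(H(2)) + c(6)) + (-704 - 1*2109) = ((-2 + 6)*(6 + 2²) + √(15 + 9*6)/3) + (-704 - 1*2109) = (4*(6 + 4) + √(15 + 54)/3) + (-704 - 2109) = (4*10 + √69/3) - 2813 = (40 + √69/3) - 2813 = -2773 + √69/3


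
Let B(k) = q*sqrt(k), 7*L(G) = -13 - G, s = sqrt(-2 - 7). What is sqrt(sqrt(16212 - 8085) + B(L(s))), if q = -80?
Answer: 7**(3/4)*sqrt(-80*sqrt(-13 - 3*I) + 21*sqrt(129))/7 ≈ 10.298 + 5.3282*I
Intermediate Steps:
s = 3*I (s = sqrt(-9) = 3*I ≈ 3.0*I)
L(G) = -13/7 - G/7 (L(G) = (-13 - G)/7 = -13/7 - G/7)
B(k) = -80*sqrt(k)
sqrt(sqrt(16212 - 8085) + B(L(s))) = sqrt(sqrt(16212 - 8085) - 80*sqrt(-13/7 - 3*I/7)) = sqrt(sqrt(8127) - 80*sqrt(-13/7 - 3*I/7)) = sqrt(3*sqrt(903) - 80*sqrt(-13/7 - 3*I/7)) = sqrt(-80*sqrt(-13/7 - 3*I/7) + 3*sqrt(903))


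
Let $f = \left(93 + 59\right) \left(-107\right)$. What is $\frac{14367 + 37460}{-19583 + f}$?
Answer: $- \frac{51827}{35847} \approx -1.4458$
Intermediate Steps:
$f = -16264$ ($f = 152 \left(-107\right) = -16264$)
$\frac{14367 + 37460}{-19583 + f} = \frac{14367 + 37460}{-19583 - 16264} = \frac{51827}{-35847} = 51827 \left(- \frac{1}{35847}\right) = - \frac{51827}{35847}$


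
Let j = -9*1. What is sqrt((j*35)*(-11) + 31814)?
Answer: sqrt(35279) ≈ 187.83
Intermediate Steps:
j = -9
sqrt((j*35)*(-11) + 31814) = sqrt(-9*35*(-11) + 31814) = sqrt(-315*(-11) + 31814) = sqrt(3465 + 31814) = sqrt(35279)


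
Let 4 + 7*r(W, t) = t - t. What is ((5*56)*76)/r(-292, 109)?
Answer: -37240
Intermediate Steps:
r(W, t) = -4/7 (r(W, t) = -4/7 + (t - t)/7 = -4/7 + (⅐)*0 = -4/7 + 0 = -4/7)
((5*56)*76)/r(-292, 109) = ((5*56)*76)/(-4/7) = (280*76)*(-7/4) = 21280*(-7/4) = -37240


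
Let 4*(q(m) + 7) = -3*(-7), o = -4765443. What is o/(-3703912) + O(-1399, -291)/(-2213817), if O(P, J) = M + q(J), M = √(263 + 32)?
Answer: 10549825207777/8199783352104 - √295/2213817 ≈ 1.2866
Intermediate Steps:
q(m) = -7/4 (q(m) = -7 + (-3*(-7))/4 = -7 + (¼)*21 = -7 + 21/4 = -7/4)
M = √295 ≈ 17.176
O(P, J) = -7/4 + √295 (O(P, J) = √295 - 7/4 = -7/4 + √295)
o/(-3703912) + O(-1399, -291)/(-2213817) = -4765443/(-3703912) + (-7/4 + √295)/(-2213817) = -4765443*(-1/3703912) + (-7/4 + √295)*(-1/2213817) = 4765443/3703912 + (7/8855268 - √295/2213817) = 10549825207777/8199783352104 - √295/2213817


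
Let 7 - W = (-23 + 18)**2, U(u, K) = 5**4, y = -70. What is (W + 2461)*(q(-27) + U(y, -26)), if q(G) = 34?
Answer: 1609937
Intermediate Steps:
U(u, K) = 625
W = -18 (W = 7 - (-23 + 18)**2 = 7 - 1*(-5)**2 = 7 - 1*25 = 7 - 25 = -18)
(W + 2461)*(q(-27) + U(y, -26)) = (-18 + 2461)*(34 + 625) = 2443*659 = 1609937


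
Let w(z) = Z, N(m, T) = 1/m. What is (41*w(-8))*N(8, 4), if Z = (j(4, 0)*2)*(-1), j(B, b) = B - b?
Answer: -41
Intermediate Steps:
Z = -8 (Z = ((4 - 1*0)*2)*(-1) = ((4 + 0)*2)*(-1) = (4*2)*(-1) = 8*(-1) = -8)
w(z) = -8
(41*w(-8))*N(8, 4) = (41*(-8))/8 = -328*⅛ = -41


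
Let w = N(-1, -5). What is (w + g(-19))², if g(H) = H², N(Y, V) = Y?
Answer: 129600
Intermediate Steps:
w = -1
(w + g(-19))² = (-1 + (-19)²)² = (-1 + 361)² = 360² = 129600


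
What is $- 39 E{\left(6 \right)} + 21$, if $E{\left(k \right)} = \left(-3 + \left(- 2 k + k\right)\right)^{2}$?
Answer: $-3138$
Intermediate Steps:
$E{\left(k \right)} = \left(-3 - k\right)^{2}$
$- 39 E{\left(6 \right)} + 21 = - 39 \left(3 + 6\right)^{2} + 21 = - 39 \cdot 9^{2} + 21 = \left(-39\right) 81 + 21 = -3159 + 21 = -3138$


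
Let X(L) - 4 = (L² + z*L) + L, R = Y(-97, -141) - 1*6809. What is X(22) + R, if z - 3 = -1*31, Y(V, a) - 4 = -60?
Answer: -6971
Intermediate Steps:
Y(V, a) = -56 (Y(V, a) = 4 - 60 = -56)
z = -28 (z = 3 - 1*31 = 3 - 31 = -28)
R = -6865 (R = -56 - 1*6809 = -56 - 6809 = -6865)
X(L) = 4 + L² - 27*L (X(L) = 4 + ((L² - 28*L) + L) = 4 + (L² - 27*L) = 4 + L² - 27*L)
X(22) + R = (4 + 22² - 27*22) - 6865 = (4 + 484 - 594) - 6865 = -106 - 6865 = -6971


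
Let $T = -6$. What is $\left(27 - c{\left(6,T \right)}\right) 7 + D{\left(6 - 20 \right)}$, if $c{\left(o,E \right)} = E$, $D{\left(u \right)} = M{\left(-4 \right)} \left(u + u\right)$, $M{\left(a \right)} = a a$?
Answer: $-217$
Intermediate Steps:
$M{\left(a \right)} = a^{2}$
$D{\left(u \right)} = 32 u$ ($D{\left(u \right)} = \left(-4\right)^{2} \left(u + u\right) = 16 \cdot 2 u = 32 u$)
$\left(27 - c{\left(6,T \right)}\right) 7 + D{\left(6 - 20 \right)} = \left(27 - -6\right) 7 + 32 \left(6 - 20\right) = \left(27 + 6\right) 7 + 32 \left(6 - 20\right) = 33 \cdot 7 + 32 \left(-14\right) = 231 - 448 = -217$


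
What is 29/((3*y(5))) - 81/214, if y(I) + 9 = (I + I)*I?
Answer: -3757/26322 ≈ -0.14273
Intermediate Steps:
y(I) = -9 + 2*I² (y(I) = -9 + (I + I)*I = -9 + (2*I)*I = -9 + 2*I²)
29/((3*y(5))) - 81/214 = 29/((3*(-9 + 2*5²))) - 81/214 = 29/((3*(-9 + 2*25))) - 81*1/214 = 29/((3*(-9 + 50))) - 81/214 = 29/((3*41)) - 81/214 = 29/123 - 81/214 = -3757/26322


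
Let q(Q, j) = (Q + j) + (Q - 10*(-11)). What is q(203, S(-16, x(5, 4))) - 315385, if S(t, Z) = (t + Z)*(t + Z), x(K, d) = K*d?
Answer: -314853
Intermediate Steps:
S(t, Z) = (Z + t)² (S(t, Z) = (Z + t)*(Z + t) = (Z + t)²)
q(Q, j) = 110 + j + 2*Q (q(Q, j) = (Q + j) + (Q + 110) = (Q + j) + (110 + Q) = 110 + j + 2*Q)
q(203, S(-16, x(5, 4))) - 315385 = (110 + (5*4 - 16)² + 2*203) - 315385 = (110 + (20 - 16)² + 406) - 315385 = (110 + 4² + 406) - 315385 = (110 + 16 + 406) - 315385 = 532 - 315385 = -314853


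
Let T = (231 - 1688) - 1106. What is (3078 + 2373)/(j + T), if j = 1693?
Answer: -1817/290 ≈ -6.2655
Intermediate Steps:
T = -2563 (T = -1457 - 1106 = -2563)
(3078 + 2373)/(j + T) = (3078 + 2373)/(1693 - 2563) = 5451/(-870) = 5451*(-1/870) = -1817/290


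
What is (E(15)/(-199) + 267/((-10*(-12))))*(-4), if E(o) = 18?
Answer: -16991/1990 ≈ -8.5382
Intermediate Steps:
(E(15)/(-199) + 267/((-10*(-12))))*(-4) = (18/(-199) + 267/((-10*(-12))))*(-4) = (18*(-1/199) + 267/120)*(-4) = (-18/199 + 267*(1/120))*(-4) = (-18/199 + 89/40)*(-4) = (16991/7960)*(-4) = -16991/1990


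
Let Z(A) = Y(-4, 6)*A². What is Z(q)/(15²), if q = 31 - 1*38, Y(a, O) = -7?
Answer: -343/225 ≈ -1.5244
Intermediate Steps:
q = -7 (q = 31 - 38 = -7)
Z(A) = -7*A²
Z(q)/(15²) = (-7*(-7)²)/(15²) = -7*49/225 = -343*1/225 = -343/225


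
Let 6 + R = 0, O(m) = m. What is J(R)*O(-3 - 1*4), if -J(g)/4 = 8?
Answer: 224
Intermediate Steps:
R = -6 (R = -6 + 0 = -6)
J(g) = -32 (J(g) = -4*8 = -32)
J(R)*O(-3 - 1*4) = -32*(-3 - 1*4) = -32*(-3 - 4) = -32*(-7) = 224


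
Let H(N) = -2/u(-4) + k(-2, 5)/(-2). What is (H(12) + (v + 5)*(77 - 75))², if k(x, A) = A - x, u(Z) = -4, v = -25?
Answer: 1849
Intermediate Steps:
H(N) = -3 (H(N) = -2/(-4) + (5 - 1*(-2))/(-2) = -2*(-¼) + (5 + 2)*(-½) = ½ + 7*(-½) = ½ - 7/2 = -3)
(H(12) + (v + 5)*(77 - 75))² = (-3 + (-25 + 5)*(77 - 75))² = (-3 - 20*2)² = (-3 - 40)² = (-43)² = 1849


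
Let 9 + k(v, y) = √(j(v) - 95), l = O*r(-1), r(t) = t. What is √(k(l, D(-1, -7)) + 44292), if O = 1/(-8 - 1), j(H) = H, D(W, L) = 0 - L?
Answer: √(398547 + 3*I*√854)/3 ≈ 210.44 + 0.023145*I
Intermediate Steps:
D(W, L) = -L
O = -⅑ (O = 1/(-9) = -⅑ ≈ -0.11111)
l = ⅑ (l = -⅑*(-1) = ⅑ ≈ 0.11111)
k(v, y) = -9 + √(-95 + v) (k(v, y) = -9 + √(v - 95) = -9 + √(-95 + v))
√(k(l, D(-1, -7)) + 44292) = √((-9 + √(-95 + ⅑)) + 44292) = √((-9 + √(-854/9)) + 44292) = √((-9 + I*√854/3) + 44292) = √(44283 + I*√854/3)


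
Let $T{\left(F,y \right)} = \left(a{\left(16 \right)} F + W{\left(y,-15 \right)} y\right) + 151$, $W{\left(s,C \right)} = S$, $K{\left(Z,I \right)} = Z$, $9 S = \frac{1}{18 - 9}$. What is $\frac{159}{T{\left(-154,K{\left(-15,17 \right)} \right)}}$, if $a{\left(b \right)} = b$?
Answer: $- \frac{4293}{62456} \approx -0.068736$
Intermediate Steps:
$S = \frac{1}{81}$ ($S = \frac{1}{9 \left(18 - 9\right)} = \frac{1}{9 \cdot 9} = \frac{1}{9} \cdot \frac{1}{9} = \frac{1}{81} \approx 0.012346$)
$W{\left(s,C \right)} = \frac{1}{81}$
$T{\left(F,y \right)} = 151 + 16 F + \frac{y}{81}$ ($T{\left(F,y \right)} = \left(16 F + \frac{y}{81}\right) + 151 = 151 + 16 F + \frac{y}{81}$)
$\frac{159}{T{\left(-154,K{\left(-15,17 \right)} \right)}} = \frac{159}{151 + 16 \left(-154\right) + \frac{1}{81} \left(-15\right)} = \frac{159}{151 - 2464 - \frac{5}{27}} = \frac{159}{- \frac{62456}{27}} = 159 \left(- \frac{27}{62456}\right) = - \frac{4293}{62456}$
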